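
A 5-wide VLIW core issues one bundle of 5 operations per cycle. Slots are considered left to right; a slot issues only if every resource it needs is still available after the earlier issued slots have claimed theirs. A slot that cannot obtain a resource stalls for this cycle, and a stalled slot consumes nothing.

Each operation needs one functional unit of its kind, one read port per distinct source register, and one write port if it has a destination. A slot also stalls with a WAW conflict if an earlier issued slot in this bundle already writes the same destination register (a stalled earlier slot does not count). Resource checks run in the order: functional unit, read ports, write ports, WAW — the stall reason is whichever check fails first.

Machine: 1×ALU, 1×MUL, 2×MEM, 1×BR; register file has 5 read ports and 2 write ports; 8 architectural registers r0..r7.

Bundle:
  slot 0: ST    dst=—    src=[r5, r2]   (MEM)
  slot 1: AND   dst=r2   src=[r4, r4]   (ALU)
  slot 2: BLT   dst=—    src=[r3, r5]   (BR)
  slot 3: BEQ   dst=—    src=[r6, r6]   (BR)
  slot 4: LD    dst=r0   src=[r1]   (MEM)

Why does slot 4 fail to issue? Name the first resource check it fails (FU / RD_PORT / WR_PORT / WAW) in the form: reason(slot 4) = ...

slot 0 (MEM): ISSUE — free A1,Mu1,Ld1,B1 rp3 wp2
slot 1 (ALU): ISSUE — free A0,Mu1,Ld1,B1 rp2 wp1
slot 2 (BR): ISSUE — free A0,Mu1,Ld1,B0 rp0 wp1
slot 3 (BR): stall FU — free A0,Mu1,Ld1,B0 rp0 wp1
slot 4 (MEM): stall RD_PORT — free A0,Mu1,Ld1,B0 rp0 wp1

reason(slot 4) = RD_PORT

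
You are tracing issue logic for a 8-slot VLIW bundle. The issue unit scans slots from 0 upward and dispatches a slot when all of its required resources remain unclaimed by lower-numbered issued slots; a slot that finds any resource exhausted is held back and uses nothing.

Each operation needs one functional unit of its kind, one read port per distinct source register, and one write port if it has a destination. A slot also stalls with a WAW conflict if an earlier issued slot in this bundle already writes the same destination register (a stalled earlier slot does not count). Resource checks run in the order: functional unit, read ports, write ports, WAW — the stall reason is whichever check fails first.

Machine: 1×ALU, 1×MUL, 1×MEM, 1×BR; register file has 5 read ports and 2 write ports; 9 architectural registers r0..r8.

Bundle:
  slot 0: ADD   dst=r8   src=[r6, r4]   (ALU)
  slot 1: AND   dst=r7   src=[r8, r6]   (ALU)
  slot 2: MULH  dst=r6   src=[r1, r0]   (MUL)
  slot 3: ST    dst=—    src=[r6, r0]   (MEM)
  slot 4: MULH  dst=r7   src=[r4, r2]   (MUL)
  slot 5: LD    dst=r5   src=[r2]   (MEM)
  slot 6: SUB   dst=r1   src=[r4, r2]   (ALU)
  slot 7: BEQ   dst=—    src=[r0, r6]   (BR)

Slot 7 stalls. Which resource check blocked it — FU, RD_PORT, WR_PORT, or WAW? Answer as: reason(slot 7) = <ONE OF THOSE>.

reason(slot 7) = RD_PORT

  0. ALU→r8 ⇒ go  {0A/1Mu/1Ld/1B | 3r 1w}
  1. ALU→r7 ⇒ no(FU)  {0A/1Mu/1Ld/1B | 3r 1w}
  2. MUL→r6 ⇒ go  {0A/0Mu/1Ld/1B | 1r 0w}
  3. MEM ⇒ no(RD_PORT)  {0A/0Mu/1Ld/1B | 1r 0w}
  4. MUL→r7 ⇒ no(FU)  {0A/0Mu/1Ld/1B | 1r 0w}
  5. MEM→r5 ⇒ no(WR_PORT)  {0A/0Mu/1Ld/1B | 1r 0w}
  6. ALU→r1 ⇒ no(FU)  {0A/0Mu/1Ld/1B | 1r 0w}
  7. BR ⇒ no(RD_PORT)  {0A/0Mu/1Ld/1B | 1r 0w}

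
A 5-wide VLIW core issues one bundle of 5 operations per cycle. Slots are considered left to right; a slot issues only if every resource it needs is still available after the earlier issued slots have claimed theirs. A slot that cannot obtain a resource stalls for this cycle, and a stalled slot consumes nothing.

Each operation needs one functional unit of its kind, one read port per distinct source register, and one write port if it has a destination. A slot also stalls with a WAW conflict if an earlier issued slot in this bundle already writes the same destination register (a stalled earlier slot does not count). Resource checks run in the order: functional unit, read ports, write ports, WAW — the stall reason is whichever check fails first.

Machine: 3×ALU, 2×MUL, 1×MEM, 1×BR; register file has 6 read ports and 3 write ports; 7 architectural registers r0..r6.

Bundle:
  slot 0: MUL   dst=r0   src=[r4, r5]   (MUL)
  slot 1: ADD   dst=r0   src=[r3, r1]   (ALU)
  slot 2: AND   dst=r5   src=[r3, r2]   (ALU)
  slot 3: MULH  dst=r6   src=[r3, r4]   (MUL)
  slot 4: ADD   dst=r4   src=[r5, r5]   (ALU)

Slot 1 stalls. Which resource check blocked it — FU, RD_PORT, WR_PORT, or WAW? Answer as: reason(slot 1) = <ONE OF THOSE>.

reason(slot 1) = WAW

(0) want 1×MUL +2rd +1wr — yes → AL3|MU1|ME1|BR1|rd4|wr2
(1) want 1×ALU +2rd +1wr — WAW → AL3|MU1|ME1|BR1|rd4|wr2
(2) want 1×ALU +2rd +1wr — yes → AL2|MU1|ME1|BR1|rd2|wr1
(3) want 1×MUL +2rd +1wr — yes → AL2|MU0|ME1|BR1|rd0|wr0
(4) want 1×ALU +1rd +1wr — RD_PORT → AL2|MU0|ME1|BR1|rd0|wr0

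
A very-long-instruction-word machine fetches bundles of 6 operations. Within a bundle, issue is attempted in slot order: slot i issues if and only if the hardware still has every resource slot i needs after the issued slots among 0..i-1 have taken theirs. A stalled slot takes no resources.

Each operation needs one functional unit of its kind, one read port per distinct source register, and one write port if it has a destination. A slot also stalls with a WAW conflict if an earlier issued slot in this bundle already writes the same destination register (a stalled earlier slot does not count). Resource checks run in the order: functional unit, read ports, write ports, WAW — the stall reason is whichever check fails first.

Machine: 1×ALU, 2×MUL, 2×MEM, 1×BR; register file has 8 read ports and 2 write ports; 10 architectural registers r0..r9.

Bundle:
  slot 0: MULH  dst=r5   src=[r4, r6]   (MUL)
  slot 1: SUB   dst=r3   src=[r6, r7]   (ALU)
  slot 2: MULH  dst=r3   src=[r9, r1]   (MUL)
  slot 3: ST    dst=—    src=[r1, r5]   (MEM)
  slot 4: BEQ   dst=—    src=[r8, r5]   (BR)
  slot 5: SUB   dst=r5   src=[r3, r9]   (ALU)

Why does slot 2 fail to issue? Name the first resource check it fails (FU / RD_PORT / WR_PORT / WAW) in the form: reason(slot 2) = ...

[0] MUL needs rd=2 wr=1: ok; after: ALU=1 MUL=1 MEM=2 BR=1, R=6, W=1
[1] ALU needs rd=2 wr=1: ok; after: ALU=0 MUL=1 MEM=2 BR=1, R=4, W=0
[2] MUL needs rd=2 wr=1: WR_PORT; after: ALU=0 MUL=1 MEM=2 BR=1, R=4, W=0
[3] MEM needs rd=2 wr=0: ok; after: ALU=0 MUL=1 MEM=1 BR=1, R=2, W=0
[4] BR needs rd=2 wr=0: ok; after: ALU=0 MUL=1 MEM=1 BR=0, R=0, W=0
[5] ALU needs rd=2 wr=1: FU; after: ALU=0 MUL=1 MEM=1 BR=0, R=0, W=0

reason(slot 2) = WR_PORT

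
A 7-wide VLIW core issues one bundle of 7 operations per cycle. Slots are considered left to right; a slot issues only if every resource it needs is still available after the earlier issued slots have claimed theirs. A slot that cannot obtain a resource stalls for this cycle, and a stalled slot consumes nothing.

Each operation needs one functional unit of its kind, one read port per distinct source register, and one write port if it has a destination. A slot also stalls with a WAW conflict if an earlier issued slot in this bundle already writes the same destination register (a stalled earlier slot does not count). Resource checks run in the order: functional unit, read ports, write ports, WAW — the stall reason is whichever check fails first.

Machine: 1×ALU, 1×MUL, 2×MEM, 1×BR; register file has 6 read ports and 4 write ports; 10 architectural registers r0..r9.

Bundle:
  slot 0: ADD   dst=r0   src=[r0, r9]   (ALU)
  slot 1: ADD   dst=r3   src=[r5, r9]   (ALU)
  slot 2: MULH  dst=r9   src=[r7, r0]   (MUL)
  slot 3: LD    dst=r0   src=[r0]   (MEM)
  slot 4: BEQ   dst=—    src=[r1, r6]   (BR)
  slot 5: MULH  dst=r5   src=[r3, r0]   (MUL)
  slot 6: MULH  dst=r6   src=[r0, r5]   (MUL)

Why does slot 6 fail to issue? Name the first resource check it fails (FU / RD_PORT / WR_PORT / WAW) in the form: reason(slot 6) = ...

[0] ALU needs rd=2 wr=1: ok; after: ALU=0 MUL=1 MEM=2 BR=1, R=4, W=3
[1] ALU needs rd=2 wr=1: FU; after: ALU=0 MUL=1 MEM=2 BR=1, R=4, W=3
[2] MUL needs rd=2 wr=1: ok; after: ALU=0 MUL=0 MEM=2 BR=1, R=2, W=2
[3] MEM needs rd=1 wr=1: WAW; after: ALU=0 MUL=0 MEM=2 BR=1, R=2, W=2
[4] BR needs rd=2 wr=0: ok; after: ALU=0 MUL=0 MEM=2 BR=0, R=0, W=2
[5] MUL needs rd=2 wr=1: FU; after: ALU=0 MUL=0 MEM=2 BR=0, R=0, W=2
[6] MUL needs rd=2 wr=1: FU; after: ALU=0 MUL=0 MEM=2 BR=0, R=0, W=2

reason(slot 6) = FU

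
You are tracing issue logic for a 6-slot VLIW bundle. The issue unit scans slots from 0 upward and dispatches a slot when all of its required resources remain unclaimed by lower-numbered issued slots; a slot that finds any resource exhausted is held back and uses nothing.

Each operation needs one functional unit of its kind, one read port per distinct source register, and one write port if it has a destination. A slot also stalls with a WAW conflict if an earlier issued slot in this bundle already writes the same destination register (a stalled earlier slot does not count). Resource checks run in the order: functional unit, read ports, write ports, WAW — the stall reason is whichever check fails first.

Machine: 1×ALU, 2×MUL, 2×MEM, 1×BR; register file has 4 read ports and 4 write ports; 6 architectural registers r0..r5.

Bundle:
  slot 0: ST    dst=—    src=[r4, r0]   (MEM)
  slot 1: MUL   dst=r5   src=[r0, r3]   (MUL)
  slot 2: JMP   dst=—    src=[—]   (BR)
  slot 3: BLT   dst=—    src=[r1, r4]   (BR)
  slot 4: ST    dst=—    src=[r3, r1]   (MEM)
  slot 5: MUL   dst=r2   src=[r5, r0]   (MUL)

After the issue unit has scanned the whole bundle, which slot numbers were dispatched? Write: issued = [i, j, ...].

#0 MEM src=r4,r0 dispatched  <A:1 Mu:2 Ld:1 B:1 rd:2 wr:4>
#1 MUL src=r0,r3 dispatched  <A:1 Mu:1 Ld:1 B:1 rd:0 wr:3>
#2 BR src=- dispatched  <A:1 Mu:1 Ld:1 B:0 rd:0 wr:3>
#3 BR src=r1,r4 held:FU  <A:1 Mu:1 Ld:1 B:0 rd:0 wr:3>
#4 MEM src=r3,r1 held:RD_PORT  <A:1 Mu:1 Ld:1 B:0 rd:0 wr:3>
#5 MUL src=r5,r0 held:RD_PORT  <A:1 Mu:1 Ld:1 B:0 rd:0 wr:3>

issued = [0, 1, 2]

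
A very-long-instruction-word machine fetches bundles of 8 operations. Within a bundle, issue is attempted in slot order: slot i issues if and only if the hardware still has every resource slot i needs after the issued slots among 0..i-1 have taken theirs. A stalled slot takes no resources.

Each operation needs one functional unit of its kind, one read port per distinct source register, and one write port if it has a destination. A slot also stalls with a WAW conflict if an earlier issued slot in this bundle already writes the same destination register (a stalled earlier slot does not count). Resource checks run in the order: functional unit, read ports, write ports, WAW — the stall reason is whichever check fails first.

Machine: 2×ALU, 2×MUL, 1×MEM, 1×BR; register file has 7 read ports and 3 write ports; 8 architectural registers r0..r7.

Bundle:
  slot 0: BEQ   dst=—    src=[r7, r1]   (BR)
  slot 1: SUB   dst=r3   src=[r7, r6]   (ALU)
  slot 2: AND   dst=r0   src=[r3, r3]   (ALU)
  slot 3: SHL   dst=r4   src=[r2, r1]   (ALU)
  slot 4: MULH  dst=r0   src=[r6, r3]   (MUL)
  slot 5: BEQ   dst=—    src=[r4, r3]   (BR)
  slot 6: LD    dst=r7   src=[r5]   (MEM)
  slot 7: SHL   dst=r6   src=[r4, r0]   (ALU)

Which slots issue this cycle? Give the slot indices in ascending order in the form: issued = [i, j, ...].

slot 0 (BR): ISSUE — free A2,Mu2,Ld1,B0 rp5 wp3
slot 1 (ALU): ISSUE — free A1,Mu2,Ld1,B0 rp3 wp2
slot 2 (ALU): ISSUE — free A0,Mu2,Ld1,B0 rp2 wp1
slot 3 (ALU): stall FU — free A0,Mu2,Ld1,B0 rp2 wp1
slot 4 (MUL): stall WAW — free A0,Mu2,Ld1,B0 rp2 wp1
slot 5 (BR): stall FU — free A0,Mu2,Ld1,B0 rp2 wp1
slot 6 (MEM): ISSUE — free A0,Mu2,Ld0,B0 rp1 wp0
slot 7 (ALU): stall FU — free A0,Mu2,Ld0,B0 rp1 wp0

issued = [0, 1, 2, 6]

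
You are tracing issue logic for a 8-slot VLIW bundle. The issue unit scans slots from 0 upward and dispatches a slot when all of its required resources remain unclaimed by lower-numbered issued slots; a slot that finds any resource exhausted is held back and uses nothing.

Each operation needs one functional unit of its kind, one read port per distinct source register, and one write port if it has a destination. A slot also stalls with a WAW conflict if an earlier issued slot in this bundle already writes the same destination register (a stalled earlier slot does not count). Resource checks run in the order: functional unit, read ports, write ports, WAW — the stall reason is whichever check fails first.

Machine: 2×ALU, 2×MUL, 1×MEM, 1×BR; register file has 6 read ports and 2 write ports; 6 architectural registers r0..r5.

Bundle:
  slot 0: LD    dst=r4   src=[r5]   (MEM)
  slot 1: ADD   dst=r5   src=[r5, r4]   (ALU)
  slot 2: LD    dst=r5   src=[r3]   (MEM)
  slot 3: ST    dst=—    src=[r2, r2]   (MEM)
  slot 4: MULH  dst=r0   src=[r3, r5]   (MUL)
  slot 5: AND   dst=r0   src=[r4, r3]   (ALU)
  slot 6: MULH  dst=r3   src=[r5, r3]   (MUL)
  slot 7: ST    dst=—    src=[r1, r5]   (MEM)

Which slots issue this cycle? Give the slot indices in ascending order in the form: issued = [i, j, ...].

issued = [0, 1]

#0 MEM src=r5 dispatched  <A:2 Mu:2 Ld:0 B:1 rd:5 wr:1>
#1 ALU src=r5,r4 dispatched  <A:1 Mu:2 Ld:0 B:1 rd:3 wr:0>
#2 MEM src=r3 held:FU  <A:1 Mu:2 Ld:0 B:1 rd:3 wr:0>
#3 MEM src=r2,r2 held:FU  <A:1 Mu:2 Ld:0 B:1 rd:3 wr:0>
#4 MUL src=r3,r5 held:WR_PORT  <A:1 Mu:2 Ld:0 B:1 rd:3 wr:0>
#5 ALU src=r4,r3 held:WR_PORT  <A:1 Mu:2 Ld:0 B:1 rd:3 wr:0>
#6 MUL src=r5,r3 held:WR_PORT  <A:1 Mu:2 Ld:0 B:1 rd:3 wr:0>
#7 MEM src=r1,r5 held:FU  <A:1 Mu:2 Ld:0 B:1 rd:3 wr:0>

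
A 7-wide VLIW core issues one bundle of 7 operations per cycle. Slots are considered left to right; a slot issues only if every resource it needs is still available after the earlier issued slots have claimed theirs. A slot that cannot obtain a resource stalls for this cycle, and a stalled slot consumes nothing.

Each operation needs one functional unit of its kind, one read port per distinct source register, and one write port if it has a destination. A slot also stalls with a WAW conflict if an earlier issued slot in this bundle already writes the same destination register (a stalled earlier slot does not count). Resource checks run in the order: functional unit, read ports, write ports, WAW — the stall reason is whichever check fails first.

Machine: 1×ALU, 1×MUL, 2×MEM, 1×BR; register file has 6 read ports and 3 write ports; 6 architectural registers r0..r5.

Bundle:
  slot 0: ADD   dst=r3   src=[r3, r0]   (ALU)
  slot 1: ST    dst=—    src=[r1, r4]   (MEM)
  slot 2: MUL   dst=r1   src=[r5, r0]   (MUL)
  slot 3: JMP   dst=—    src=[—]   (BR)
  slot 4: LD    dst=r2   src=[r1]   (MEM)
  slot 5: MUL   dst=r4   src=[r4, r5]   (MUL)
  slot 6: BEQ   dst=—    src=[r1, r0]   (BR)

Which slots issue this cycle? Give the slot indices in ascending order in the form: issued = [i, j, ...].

[0] ALU needs rd=2 wr=1: ok; after: ALU=0 MUL=1 MEM=2 BR=1, R=4, W=2
[1] MEM needs rd=2 wr=0: ok; after: ALU=0 MUL=1 MEM=1 BR=1, R=2, W=2
[2] MUL needs rd=2 wr=1: ok; after: ALU=0 MUL=0 MEM=1 BR=1, R=0, W=1
[3] BR needs rd=0 wr=0: ok; after: ALU=0 MUL=0 MEM=1 BR=0, R=0, W=1
[4] MEM needs rd=1 wr=1: RD_PORT; after: ALU=0 MUL=0 MEM=1 BR=0, R=0, W=1
[5] MUL needs rd=2 wr=1: FU; after: ALU=0 MUL=0 MEM=1 BR=0, R=0, W=1
[6] BR needs rd=2 wr=0: FU; after: ALU=0 MUL=0 MEM=1 BR=0, R=0, W=1

issued = [0, 1, 2, 3]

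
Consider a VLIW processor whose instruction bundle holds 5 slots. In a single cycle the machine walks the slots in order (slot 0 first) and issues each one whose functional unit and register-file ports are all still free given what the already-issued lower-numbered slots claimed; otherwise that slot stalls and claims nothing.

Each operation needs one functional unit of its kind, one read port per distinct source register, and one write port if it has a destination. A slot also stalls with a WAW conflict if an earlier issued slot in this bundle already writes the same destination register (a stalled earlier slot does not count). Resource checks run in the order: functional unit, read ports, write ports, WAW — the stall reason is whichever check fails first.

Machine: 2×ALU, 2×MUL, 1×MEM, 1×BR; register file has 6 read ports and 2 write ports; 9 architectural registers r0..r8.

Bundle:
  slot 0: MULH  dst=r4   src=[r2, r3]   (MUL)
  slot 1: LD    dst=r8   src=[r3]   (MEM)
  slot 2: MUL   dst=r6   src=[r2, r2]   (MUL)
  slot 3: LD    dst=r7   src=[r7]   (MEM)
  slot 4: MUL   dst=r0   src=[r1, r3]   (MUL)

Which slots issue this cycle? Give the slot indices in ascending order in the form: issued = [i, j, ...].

issued = [0, 1]

slot 0 (MUL): ISSUE — free A2,Mu1,Ld1,B1 rp4 wp1
slot 1 (MEM): ISSUE — free A2,Mu1,Ld0,B1 rp3 wp0
slot 2 (MUL): stall WR_PORT — free A2,Mu1,Ld0,B1 rp3 wp0
slot 3 (MEM): stall FU — free A2,Mu1,Ld0,B1 rp3 wp0
slot 4 (MUL): stall WR_PORT — free A2,Mu1,Ld0,B1 rp3 wp0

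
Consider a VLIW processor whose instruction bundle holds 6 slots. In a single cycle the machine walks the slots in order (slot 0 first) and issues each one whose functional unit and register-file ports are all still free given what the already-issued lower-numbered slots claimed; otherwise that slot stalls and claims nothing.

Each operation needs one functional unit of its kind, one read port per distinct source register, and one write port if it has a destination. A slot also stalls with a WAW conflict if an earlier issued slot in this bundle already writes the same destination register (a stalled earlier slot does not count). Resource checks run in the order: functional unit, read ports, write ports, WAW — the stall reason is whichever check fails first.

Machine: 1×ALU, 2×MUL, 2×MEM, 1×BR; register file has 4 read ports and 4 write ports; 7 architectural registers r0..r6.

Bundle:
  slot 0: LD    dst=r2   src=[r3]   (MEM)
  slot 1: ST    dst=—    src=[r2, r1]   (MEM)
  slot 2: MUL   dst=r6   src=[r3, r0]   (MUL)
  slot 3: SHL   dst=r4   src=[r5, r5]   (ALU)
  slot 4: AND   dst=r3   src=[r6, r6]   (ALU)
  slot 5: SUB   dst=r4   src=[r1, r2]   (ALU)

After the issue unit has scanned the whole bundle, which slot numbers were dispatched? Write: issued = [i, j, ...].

issued = [0, 1, 3]

#0 MEM src=r3 dispatched  <A:1 Mu:2 Ld:1 B:1 rd:3 wr:3>
#1 MEM src=r2,r1 dispatched  <A:1 Mu:2 Ld:0 B:1 rd:1 wr:3>
#2 MUL src=r3,r0 held:RD_PORT  <A:1 Mu:2 Ld:0 B:1 rd:1 wr:3>
#3 ALU src=r5,r5 dispatched  <A:0 Mu:2 Ld:0 B:1 rd:0 wr:2>
#4 ALU src=r6,r6 held:FU  <A:0 Mu:2 Ld:0 B:1 rd:0 wr:2>
#5 ALU src=r1,r2 held:FU  <A:0 Mu:2 Ld:0 B:1 rd:0 wr:2>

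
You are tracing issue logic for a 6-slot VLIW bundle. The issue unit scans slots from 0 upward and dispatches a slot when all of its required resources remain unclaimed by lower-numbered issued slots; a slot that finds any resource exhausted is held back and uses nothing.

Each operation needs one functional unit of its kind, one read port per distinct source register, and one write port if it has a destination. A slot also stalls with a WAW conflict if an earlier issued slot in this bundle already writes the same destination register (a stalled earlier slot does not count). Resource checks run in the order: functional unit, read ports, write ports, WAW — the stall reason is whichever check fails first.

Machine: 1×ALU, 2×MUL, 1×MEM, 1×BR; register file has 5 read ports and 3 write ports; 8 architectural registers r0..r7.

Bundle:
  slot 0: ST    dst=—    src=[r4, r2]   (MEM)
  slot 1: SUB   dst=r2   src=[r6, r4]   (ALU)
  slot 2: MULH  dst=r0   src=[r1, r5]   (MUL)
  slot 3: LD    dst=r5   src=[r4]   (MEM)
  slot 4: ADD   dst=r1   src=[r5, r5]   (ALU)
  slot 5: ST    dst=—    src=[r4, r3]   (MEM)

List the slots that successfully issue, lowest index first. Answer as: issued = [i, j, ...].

slot 0 (MEM): ISSUE — free A1,Mu2,Ld0,B1 rp3 wp3
slot 1 (ALU): ISSUE — free A0,Mu2,Ld0,B1 rp1 wp2
slot 2 (MUL): stall RD_PORT — free A0,Mu2,Ld0,B1 rp1 wp2
slot 3 (MEM): stall FU — free A0,Mu2,Ld0,B1 rp1 wp2
slot 4 (ALU): stall FU — free A0,Mu2,Ld0,B1 rp1 wp2
slot 5 (MEM): stall FU — free A0,Mu2,Ld0,B1 rp1 wp2

issued = [0, 1]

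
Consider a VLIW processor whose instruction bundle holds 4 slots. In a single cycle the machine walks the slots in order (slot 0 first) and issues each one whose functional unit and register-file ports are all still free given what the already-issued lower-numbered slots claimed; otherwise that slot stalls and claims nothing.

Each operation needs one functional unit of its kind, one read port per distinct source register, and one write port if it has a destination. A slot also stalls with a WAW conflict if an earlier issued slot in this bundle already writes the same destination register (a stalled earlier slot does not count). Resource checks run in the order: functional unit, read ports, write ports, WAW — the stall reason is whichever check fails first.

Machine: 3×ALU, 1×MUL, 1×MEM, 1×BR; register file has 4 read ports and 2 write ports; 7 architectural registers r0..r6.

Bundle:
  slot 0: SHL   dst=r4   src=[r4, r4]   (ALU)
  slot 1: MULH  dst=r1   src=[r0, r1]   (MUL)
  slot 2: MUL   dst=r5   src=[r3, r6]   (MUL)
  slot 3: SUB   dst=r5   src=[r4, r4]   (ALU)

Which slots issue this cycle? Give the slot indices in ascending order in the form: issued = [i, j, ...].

[0] ALU needs rd=1 wr=1: ok; after: ALU=2 MUL=1 MEM=1 BR=1, R=3, W=1
[1] MUL needs rd=2 wr=1: ok; after: ALU=2 MUL=0 MEM=1 BR=1, R=1, W=0
[2] MUL needs rd=2 wr=1: FU; after: ALU=2 MUL=0 MEM=1 BR=1, R=1, W=0
[3] ALU needs rd=1 wr=1: WR_PORT; after: ALU=2 MUL=0 MEM=1 BR=1, R=1, W=0

issued = [0, 1]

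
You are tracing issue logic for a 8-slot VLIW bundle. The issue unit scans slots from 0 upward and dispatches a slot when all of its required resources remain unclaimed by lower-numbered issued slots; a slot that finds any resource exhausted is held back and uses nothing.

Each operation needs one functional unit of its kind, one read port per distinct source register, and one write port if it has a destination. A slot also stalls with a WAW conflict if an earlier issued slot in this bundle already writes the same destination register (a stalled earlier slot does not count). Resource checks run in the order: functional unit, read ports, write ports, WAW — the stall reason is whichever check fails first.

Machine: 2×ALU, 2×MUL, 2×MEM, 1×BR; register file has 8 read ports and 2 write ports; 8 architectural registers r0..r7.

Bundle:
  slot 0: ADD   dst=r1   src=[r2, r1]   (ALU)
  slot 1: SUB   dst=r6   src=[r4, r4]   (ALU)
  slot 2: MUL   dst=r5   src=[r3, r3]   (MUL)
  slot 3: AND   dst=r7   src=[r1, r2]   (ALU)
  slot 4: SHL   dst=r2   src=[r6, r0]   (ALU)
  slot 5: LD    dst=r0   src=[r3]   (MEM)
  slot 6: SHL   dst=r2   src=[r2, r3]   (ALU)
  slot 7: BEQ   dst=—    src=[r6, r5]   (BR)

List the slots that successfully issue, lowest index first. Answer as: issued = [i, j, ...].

issued = [0, 1, 7]

  0. ALU→r1 ⇒ go  {1A/2Mu/2Ld/1B | 6r 1w}
  1. ALU→r6 ⇒ go  {0A/2Mu/2Ld/1B | 5r 0w}
  2. MUL→r5 ⇒ no(WR_PORT)  {0A/2Mu/2Ld/1B | 5r 0w}
  3. ALU→r7 ⇒ no(FU)  {0A/2Mu/2Ld/1B | 5r 0w}
  4. ALU→r2 ⇒ no(FU)  {0A/2Mu/2Ld/1B | 5r 0w}
  5. MEM→r0 ⇒ no(WR_PORT)  {0A/2Mu/2Ld/1B | 5r 0w}
  6. ALU→r2 ⇒ no(FU)  {0A/2Mu/2Ld/1B | 5r 0w}
  7. BR ⇒ go  {0A/2Mu/2Ld/0B | 3r 0w}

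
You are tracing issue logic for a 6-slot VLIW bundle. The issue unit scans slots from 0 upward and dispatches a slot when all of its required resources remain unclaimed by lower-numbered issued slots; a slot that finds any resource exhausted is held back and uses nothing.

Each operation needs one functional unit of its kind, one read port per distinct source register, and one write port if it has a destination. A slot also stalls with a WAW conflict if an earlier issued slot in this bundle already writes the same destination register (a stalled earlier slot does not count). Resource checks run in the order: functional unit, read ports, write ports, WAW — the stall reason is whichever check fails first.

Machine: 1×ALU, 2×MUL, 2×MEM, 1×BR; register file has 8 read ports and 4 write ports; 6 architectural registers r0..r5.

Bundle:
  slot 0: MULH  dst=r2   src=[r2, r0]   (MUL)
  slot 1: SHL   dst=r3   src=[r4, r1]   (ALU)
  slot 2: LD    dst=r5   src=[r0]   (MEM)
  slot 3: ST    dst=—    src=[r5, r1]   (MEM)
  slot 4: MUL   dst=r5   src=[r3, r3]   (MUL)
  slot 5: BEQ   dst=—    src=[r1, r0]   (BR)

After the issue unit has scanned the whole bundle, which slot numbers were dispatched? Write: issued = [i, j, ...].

issued = [0, 1, 2, 3]

slot 0 (MUL): ISSUE — free A1,Mu1,Ld2,B1 rp6 wp3
slot 1 (ALU): ISSUE — free A0,Mu1,Ld2,B1 rp4 wp2
slot 2 (MEM): ISSUE — free A0,Mu1,Ld1,B1 rp3 wp1
slot 3 (MEM): ISSUE — free A0,Mu1,Ld0,B1 rp1 wp1
slot 4 (MUL): stall WAW — free A0,Mu1,Ld0,B1 rp1 wp1
slot 5 (BR): stall RD_PORT — free A0,Mu1,Ld0,B1 rp1 wp1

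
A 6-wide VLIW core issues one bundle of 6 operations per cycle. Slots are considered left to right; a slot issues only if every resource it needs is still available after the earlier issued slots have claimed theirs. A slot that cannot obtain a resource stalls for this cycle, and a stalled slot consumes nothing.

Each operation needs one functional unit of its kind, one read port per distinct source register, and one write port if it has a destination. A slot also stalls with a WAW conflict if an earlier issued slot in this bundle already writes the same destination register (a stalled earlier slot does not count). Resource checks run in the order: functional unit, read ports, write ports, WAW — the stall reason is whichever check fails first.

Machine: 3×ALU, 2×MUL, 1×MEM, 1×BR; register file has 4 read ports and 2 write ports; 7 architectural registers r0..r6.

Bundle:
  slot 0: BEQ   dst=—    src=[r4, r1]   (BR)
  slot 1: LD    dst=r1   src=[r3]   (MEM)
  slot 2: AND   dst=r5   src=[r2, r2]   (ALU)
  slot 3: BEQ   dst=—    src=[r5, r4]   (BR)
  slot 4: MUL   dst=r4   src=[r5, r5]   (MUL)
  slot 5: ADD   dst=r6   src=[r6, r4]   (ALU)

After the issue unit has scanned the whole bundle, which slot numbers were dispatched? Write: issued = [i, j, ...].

  0. BR ⇒ go  {3A/2Mu/1Ld/0B | 2r 2w}
  1. MEM→r1 ⇒ go  {3A/2Mu/0Ld/0B | 1r 1w}
  2. ALU→r5 ⇒ go  {2A/2Mu/0Ld/0B | 0r 0w}
  3. BR ⇒ no(FU)  {2A/2Mu/0Ld/0B | 0r 0w}
  4. MUL→r4 ⇒ no(RD_PORT)  {2A/2Mu/0Ld/0B | 0r 0w}
  5. ALU→r6 ⇒ no(RD_PORT)  {2A/2Mu/0Ld/0B | 0r 0w}

issued = [0, 1, 2]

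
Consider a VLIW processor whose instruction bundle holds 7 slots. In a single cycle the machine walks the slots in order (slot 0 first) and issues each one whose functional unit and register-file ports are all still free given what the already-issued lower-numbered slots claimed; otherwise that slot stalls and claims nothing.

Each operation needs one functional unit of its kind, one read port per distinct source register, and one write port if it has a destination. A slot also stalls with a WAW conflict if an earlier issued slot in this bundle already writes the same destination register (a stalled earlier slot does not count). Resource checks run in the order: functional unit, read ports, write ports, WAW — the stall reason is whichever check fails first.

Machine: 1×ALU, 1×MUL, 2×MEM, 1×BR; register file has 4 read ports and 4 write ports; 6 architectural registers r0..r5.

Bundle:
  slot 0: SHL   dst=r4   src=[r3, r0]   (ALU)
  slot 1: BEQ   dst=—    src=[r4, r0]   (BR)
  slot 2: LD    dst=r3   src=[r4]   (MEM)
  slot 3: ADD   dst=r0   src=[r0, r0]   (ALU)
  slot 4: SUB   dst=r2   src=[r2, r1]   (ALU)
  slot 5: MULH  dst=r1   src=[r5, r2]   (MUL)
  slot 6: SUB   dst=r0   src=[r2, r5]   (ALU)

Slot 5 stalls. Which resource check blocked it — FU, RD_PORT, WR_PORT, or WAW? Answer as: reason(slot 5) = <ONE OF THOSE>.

slot 0 (ALU): ISSUE — free A0,Mu1,Ld2,B1 rp2 wp3
slot 1 (BR): ISSUE — free A0,Mu1,Ld2,B0 rp0 wp3
slot 2 (MEM): stall RD_PORT — free A0,Mu1,Ld2,B0 rp0 wp3
slot 3 (ALU): stall FU — free A0,Mu1,Ld2,B0 rp0 wp3
slot 4 (ALU): stall FU — free A0,Mu1,Ld2,B0 rp0 wp3
slot 5 (MUL): stall RD_PORT — free A0,Mu1,Ld2,B0 rp0 wp3
slot 6 (ALU): stall FU — free A0,Mu1,Ld2,B0 rp0 wp3

reason(slot 5) = RD_PORT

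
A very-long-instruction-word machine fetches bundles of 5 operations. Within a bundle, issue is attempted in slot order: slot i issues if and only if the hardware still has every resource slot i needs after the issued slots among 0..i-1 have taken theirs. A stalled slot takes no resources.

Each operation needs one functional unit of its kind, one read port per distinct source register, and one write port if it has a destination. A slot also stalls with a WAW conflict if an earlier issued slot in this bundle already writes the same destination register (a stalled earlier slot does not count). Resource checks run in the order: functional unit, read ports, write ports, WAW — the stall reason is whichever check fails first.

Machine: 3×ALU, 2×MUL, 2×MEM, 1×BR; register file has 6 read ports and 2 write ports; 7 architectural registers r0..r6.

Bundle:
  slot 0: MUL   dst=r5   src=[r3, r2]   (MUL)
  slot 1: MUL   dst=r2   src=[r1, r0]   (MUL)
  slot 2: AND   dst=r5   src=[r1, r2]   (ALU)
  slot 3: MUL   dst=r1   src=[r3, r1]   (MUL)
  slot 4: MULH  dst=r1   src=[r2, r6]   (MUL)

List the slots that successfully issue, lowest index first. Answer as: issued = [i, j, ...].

issued = [0, 1]

[0] MUL needs rd=2 wr=1: ok; after: ALU=3 MUL=1 MEM=2 BR=1, R=4, W=1
[1] MUL needs rd=2 wr=1: ok; after: ALU=3 MUL=0 MEM=2 BR=1, R=2, W=0
[2] ALU needs rd=2 wr=1: WR_PORT; after: ALU=3 MUL=0 MEM=2 BR=1, R=2, W=0
[3] MUL needs rd=2 wr=1: FU; after: ALU=3 MUL=0 MEM=2 BR=1, R=2, W=0
[4] MUL needs rd=2 wr=1: FU; after: ALU=3 MUL=0 MEM=2 BR=1, R=2, W=0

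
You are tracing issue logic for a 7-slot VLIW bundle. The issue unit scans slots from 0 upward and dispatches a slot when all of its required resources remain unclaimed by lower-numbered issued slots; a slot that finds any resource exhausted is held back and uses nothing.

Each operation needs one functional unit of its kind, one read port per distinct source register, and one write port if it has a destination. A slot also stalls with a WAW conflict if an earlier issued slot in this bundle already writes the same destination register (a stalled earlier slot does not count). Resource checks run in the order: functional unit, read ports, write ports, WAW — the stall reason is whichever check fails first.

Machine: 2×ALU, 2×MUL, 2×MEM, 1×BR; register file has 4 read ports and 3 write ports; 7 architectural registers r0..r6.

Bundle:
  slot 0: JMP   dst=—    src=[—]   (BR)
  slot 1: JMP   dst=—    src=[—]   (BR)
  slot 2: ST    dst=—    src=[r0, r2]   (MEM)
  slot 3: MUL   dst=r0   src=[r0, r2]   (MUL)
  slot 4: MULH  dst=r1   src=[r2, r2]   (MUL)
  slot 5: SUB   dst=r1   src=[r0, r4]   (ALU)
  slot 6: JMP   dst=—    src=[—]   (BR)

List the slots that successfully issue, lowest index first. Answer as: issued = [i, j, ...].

issued = [0, 2, 3]

#0 BR src=- dispatched  <A:2 Mu:2 Ld:2 B:0 rd:4 wr:3>
#1 BR src=- held:FU  <A:2 Mu:2 Ld:2 B:0 rd:4 wr:3>
#2 MEM src=r0,r2 dispatched  <A:2 Mu:2 Ld:1 B:0 rd:2 wr:3>
#3 MUL src=r0,r2 dispatched  <A:2 Mu:1 Ld:1 B:0 rd:0 wr:2>
#4 MUL src=r2,r2 held:RD_PORT  <A:2 Mu:1 Ld:1 B:0 rd:0 wr:2>
#5 ALU src=r0,r4 held:RD_PORT  <A:2 Mu:1 Ld:1 B:0 rd:0 wr:2>
#6 BR src=- held:FU  <A:2 Mu:1 Ld:1 B:0 rd:0 wr:2>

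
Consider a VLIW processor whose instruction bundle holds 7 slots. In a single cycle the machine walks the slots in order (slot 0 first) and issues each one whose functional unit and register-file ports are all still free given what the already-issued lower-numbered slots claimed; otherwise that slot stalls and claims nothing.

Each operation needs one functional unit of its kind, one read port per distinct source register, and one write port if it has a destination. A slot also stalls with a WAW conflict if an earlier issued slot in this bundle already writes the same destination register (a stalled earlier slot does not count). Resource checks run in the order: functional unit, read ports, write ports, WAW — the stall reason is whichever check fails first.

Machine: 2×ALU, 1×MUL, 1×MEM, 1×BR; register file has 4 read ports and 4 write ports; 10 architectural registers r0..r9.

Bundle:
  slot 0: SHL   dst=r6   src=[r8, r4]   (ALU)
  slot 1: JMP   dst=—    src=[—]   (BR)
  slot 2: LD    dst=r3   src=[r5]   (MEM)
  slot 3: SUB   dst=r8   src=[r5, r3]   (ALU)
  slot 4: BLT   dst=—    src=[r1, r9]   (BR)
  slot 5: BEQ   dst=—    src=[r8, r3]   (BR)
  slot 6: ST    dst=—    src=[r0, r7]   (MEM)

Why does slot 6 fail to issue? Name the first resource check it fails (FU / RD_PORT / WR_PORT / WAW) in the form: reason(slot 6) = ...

#0 ALU src=r8,r4 dispatched  <A:1 Mu:1 Ld:1 B:1 rd:2 wr:3>
#1 BR src=- dispatched  <A:1 Mu:1 Ld:1 B:0 rd:2 wr:3>
#2 MEM src=r5 dispatched  <A:1 Mu:1 Ld:0 B:0 rd:1 wr:2>
#3 ALU src=r5,r3 held:RD_PORT  <A:1 Mu:1 Ld:0 B:0 rd:1 wr:2>
#4 BR src=r1,r9 held:FU  <A:1 Mu:1 Ld:0 B:0 rd:1 wr:2>
#5 BR src=r8,r3 held:FU  <A:1 Mu:1 Ld:0 B:0 rd:1 wr:2>
#6 MEM src=r0,r7 held:FU  <A:1 Mu:1 Ld:0 B:0 rd:1 wr:2>

reason(slot 6) = FU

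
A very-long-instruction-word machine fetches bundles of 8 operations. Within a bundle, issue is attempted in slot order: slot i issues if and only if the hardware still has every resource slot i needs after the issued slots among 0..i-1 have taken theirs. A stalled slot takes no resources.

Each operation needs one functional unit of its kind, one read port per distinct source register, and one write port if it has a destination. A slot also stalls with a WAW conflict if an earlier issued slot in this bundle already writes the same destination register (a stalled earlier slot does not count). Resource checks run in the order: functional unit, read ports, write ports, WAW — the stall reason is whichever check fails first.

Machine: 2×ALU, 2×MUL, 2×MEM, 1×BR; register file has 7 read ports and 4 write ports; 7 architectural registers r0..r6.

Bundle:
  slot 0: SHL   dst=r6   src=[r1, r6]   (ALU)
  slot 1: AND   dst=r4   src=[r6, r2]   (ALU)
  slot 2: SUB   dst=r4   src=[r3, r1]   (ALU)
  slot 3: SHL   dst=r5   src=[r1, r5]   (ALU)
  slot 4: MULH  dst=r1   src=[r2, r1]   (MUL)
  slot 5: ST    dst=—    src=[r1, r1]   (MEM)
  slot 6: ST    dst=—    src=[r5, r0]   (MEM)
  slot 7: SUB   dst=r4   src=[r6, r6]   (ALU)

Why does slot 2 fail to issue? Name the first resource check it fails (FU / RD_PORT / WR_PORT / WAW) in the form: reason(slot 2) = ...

reason(slot 2) = FU

(0) want 1×ALU +2rd +1wr — yes → AL1|MU2|ME2|BR1|rd5|wr3
(1) want 1×ALU +2rd +1wr — yes → AL0|MU2|ME2|BR1|rd3|wr2
(2) want 1×ALU +2rd +1wr — FU → AL0|MU2|ME2|BR1|rd3|wr2
(3) want 1×ALU +2rd +1wr — FU → AL0|MU2|ME2|BR1|rd3|wr2
(4) want 1×MUL +2rd +1wr — yes → AL0|MU1|ME2|BR1|rd1|wr1
(5) want 1×MEM +1rd +0wr — yes → AL0|MU1|ME1|BR1|rd0|wr1
(6) want 1×MEM +2rd +0wr — RD_PORT → AL0|MU1|ME1|BR1|rd0|wr1
(7) want 1×ALU +1rd +1wr — FU → AL0|MU1|ME1|BR1|rd0|wr1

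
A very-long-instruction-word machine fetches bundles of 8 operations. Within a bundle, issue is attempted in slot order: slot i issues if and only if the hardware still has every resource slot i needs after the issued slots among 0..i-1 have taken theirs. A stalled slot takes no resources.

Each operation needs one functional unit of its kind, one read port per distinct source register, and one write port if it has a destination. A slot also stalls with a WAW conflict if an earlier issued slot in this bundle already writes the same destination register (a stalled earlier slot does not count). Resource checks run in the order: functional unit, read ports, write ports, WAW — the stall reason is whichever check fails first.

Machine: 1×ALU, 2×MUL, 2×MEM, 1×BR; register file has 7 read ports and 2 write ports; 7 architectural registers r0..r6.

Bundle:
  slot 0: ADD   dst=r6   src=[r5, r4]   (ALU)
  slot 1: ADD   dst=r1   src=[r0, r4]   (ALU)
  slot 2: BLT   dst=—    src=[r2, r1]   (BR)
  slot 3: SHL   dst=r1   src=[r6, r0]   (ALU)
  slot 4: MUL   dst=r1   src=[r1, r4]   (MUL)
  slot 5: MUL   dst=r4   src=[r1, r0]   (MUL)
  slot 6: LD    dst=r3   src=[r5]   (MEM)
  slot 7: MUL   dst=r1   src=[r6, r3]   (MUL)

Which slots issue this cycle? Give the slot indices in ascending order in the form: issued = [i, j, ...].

issued = [0, 2, 4]

[0] ALU needs rd=2 wr=1: ok; after: ALU=0 MUL=2 MEM=2 BR=1, R=5, W=1
[1] ALU needs rd=2 wr=1: FU; after: ALU=0 MUL=2 MEM=2 BR=1, R=5, W=1
[2] BR needs rd=2 wr=0: ok; after: ALU=0 MUL=2 MEM=2 BR=0, R=3, W=1
[3] ALU needs rd=2 wr=1: FU; after: ALU=0 MUL=2 MEM=2 BR=0, R=3, W=1
[4] MUL needs rd=2 wr=1: ok; after: ALU=0 MUL=1 MEM=2 BR=0, R=1, W=0
[5] MUL needs rd=2 wr=1: RD_PORT; after: ALU=0 MUL=1 MEM=2 BR=0, R=1, W=0
[6] MEM needs rd=1 wr=1: WR_PORT; after: ALU=0 MUL=1 MEM=2 BR=0, R=1, W=0
[7] MUL needs rd=2 wr=1: RD_PORT; after: ALU=0 MUL=1 MEM=2 BR=0, R=1, W=0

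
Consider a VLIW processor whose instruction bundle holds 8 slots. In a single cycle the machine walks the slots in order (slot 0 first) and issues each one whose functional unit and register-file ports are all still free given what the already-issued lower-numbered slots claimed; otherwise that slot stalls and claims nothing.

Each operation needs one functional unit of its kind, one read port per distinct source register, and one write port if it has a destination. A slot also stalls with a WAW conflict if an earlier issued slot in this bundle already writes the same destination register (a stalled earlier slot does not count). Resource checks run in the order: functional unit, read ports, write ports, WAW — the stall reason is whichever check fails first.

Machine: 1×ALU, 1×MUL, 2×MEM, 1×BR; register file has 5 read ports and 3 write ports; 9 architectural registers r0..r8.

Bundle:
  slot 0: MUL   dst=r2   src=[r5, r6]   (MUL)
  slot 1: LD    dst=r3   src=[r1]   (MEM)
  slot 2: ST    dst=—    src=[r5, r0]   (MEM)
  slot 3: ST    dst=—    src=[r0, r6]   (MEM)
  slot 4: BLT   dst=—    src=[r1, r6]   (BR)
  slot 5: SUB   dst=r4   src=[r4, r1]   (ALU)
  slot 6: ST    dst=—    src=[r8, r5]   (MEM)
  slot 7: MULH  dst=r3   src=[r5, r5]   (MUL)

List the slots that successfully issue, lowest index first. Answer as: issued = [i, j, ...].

issued = [0, 1, 2]

#0 MUL src=r5,r6 dispatched  <A:1 Mu:0 Ld:2 B:1 rd:3 wr:2>
#1 MEM src=r1 dispatched  <A:1 Mu:0 Ld:1 B:1 rd:2 wr:1>
#2 MEM src=r5,r0 dispatched  <A:1 Mu:0 Ld:0 B:1 rd:0 wr:1>
#3 MEM src=r0,r6 held:FU  <A:1 Mu:0 Ld:0 B:1 rd:0 wr:1>
#4 BR src=r1,r6 held:RD_PORT  <A:1 Mu:0 Ld:0 B:1 rd:0 wr:1>
#5 ALU src=r4,r1 held:RD_PORT  <A:1 Mu:0 Ld:0 B:1 rd:0 wr:1>
#6 MEM src=r8,r5 held:FU  <A:1 Mu:0 Ld:0 B:1 rd:0 wr:1>
#7 MUL src=r5,r5 held:FU  <A:1 Mu:0 Ld:0 B:1 rd:0 wr:1>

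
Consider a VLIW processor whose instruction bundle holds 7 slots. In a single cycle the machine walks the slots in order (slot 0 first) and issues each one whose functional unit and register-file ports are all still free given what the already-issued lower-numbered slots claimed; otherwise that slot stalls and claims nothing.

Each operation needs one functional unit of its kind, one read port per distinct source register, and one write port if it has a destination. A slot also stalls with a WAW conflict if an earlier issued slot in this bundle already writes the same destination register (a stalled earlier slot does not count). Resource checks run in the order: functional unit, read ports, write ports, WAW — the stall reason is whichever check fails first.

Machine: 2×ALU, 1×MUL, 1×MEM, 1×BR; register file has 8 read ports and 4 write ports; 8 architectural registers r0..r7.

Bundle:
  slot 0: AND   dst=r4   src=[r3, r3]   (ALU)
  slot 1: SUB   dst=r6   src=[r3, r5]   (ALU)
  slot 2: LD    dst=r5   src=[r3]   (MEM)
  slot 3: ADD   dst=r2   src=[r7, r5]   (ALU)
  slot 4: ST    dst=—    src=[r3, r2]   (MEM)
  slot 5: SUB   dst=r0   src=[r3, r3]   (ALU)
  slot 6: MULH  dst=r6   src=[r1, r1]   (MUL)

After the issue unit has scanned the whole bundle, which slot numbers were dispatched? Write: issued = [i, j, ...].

#0 ALU src=r3,r3 dispatched  <A:1 Mu:1 Ld:1 B:1 rd:7 wr:3>
#1 ALU src=r3,r5 dispatched  <A:0 Mu:1 Ld:1 B:1 rd:5 wr:2>
#2 MEM src=r3 dispatched  <A:0 Mu:1 Ld:0 B:1 rd:4 wr:1>
#3 ALU src=r7,r5 held:FU  <A:0 Mu:1 Ld:0 B:1 rd:4 wr:1>
#4 MEM src=r3,r2 held:FU  <A:0 Mu:1 Ld:0 B:1 rd:4 wr:1>
#5 ALU src=r3,r3 held:FU  <A:0 Mu:1 Ld:0 B:1 rd:4 wr:1>
#6 MUL src=r1,r1 held:WAW  <A:0 Mu:1 Ld:0 B:1 rd:4 wr:1>

issued = [0, 1, 2]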